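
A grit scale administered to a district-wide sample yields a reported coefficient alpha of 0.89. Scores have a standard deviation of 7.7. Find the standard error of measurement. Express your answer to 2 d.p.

The standard error of measurement is 7.700·√(1 − 0.890) ≃ 7.700·0.332 ≃ 2.554.

2.55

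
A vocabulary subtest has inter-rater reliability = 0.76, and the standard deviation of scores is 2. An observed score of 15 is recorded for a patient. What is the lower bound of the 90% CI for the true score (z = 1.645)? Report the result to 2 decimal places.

13.39

SEM = 2.000 * √(1 − 0.760) = 2.000 * √0.240 ≈ 2.000 * 0.490 ≈ 0.980
Half-width = 1.645*0.980 ≈ 1.612
Lower bound: 15 − 1.612 = 13.388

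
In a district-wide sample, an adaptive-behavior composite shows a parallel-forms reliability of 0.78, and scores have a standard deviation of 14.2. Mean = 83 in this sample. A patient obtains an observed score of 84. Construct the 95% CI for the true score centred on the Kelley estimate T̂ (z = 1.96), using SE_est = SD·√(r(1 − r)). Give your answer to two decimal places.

T̂ = 0.7800(84) + 0.2200(83) ≈ 83.7800
SE_est = 14.2000*√(0.7800*0.2200) ≈ 5.8823
95% CI: 83.7800 ± 11.5293 ≈ (72.2507, 95.3093)

[72.25, 95.31]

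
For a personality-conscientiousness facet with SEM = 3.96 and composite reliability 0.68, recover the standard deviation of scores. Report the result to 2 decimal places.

7.00

σ = SEM·(1 − r)^(−1/2) ≈ 3.96×1.76777 ≈ 7.00036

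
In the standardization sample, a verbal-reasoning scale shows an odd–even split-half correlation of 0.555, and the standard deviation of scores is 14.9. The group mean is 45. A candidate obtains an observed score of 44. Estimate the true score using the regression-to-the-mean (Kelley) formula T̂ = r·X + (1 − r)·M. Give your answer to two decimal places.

44.29

r_full = 2·0.555 / (1 + 0.555) ≈ 0.714
T̂ = r·X + (1 − r)·M = 0.714*44 + 0.286*45 ≈ 31.408 + 12.878 ≈ 44.286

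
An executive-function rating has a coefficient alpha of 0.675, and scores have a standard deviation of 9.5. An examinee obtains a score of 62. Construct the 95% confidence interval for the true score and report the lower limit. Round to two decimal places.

SEM = 9.50000 × √(1 − 0.67500) = 9.50000 × √0.32500 ≈ 9.50000 × 0.57009 ≈ 5.41583
Half-width = 1.96×5.41583 ≈ 10.61503
Lower bound: 62 − 10.61503 = 51.38497

51.38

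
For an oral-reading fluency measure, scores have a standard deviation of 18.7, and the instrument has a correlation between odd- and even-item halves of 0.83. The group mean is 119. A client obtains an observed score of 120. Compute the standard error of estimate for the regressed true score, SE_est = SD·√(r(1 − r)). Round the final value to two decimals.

5.43

Full-length reliability (Spearman-Brown) = 2(0.83)/(1+0.83) ≈ 0.907
SE_est = 18.700·√[r(1 − r)] ≈ 5.428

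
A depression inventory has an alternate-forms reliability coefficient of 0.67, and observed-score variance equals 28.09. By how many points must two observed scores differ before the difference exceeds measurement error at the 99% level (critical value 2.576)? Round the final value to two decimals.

SD = √28.09 ≃ 5.300
The standard error of measurement is 5.300·√(1 − 0.670) ≃ 5.300·0.574 ≃ 3.045.
Standard error of the difference = 3.045·√2 ≃ 4.306
Minimum reliable difference = 2.576 · SE_diff ≃ 2.576 · 4.306 ≃ 11.092

11.09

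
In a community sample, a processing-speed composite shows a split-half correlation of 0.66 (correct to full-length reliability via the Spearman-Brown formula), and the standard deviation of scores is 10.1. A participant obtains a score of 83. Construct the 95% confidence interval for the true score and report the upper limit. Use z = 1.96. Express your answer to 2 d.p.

91.96

Full-length reliability (Spearman-Brown) = 2(0.66)/(1+0.66) ≈ 0.7952
SEM = 10.1000 * √(1 − 0.7952) = 10.1000 * √0.2048 ≈ 10.1000 * 0.4526 ≈ 4.5710
Half-width = 1.96*4.5710 ≈ 8.9591
Upper limit = 83 + 8.9591 ≈ 91.9591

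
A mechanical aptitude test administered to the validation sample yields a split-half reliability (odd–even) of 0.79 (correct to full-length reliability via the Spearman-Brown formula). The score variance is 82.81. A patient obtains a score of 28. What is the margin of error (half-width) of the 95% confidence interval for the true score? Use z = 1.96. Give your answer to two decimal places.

SD = √82.81 = 9.1000
r_full = 2·0.79 / (1 + 0.79) ≃ 0.8827
SEM = 9.1000 · √(1 − 0.8827) = 9.1000 · √0.1173 ≃ 9.1000 · 0.3425 ≃ 3.1169
1.96 · SEM ≃ 6.1091

6.11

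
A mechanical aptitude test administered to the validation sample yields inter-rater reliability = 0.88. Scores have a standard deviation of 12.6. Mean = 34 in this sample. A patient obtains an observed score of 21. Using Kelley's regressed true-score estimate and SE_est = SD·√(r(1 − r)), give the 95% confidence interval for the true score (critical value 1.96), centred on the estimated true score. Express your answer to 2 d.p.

T̂ = 0.8800(21) + 0.1200(34) ≈ 22.5600
SE_est = SD × √(r(1 − r)) = 12.6000 × √0.1056 ≈ 12.6000 × 0.3250 ≈ 4.0945
95% CI: 22.5600 ± 8.0253 ≈ (14.5347, 30.5853)

[14.53, 30.59]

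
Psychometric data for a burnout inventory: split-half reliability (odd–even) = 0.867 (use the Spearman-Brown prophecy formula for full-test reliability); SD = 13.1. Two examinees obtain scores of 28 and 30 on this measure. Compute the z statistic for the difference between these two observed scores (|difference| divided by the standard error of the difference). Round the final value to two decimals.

r_full = 2·0.867 / (1 + 0.867) ≈ 0.929
The standard error of measurement is 13.100·√(1 − 0.929) ≈ 13.100·0.267 ≈ 3.496.
Standard error of the difference = 3.496·√2 ≈ 4.945
z = 2 / 4.945 ≈ 0.404

0.40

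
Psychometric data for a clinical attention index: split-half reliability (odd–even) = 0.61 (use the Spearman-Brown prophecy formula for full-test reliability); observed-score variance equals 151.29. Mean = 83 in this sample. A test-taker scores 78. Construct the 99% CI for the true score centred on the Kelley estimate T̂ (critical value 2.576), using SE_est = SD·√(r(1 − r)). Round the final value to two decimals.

[65.64, 92.79]

SD = √151.29 = 12.300
r_full = 2·0.61 / (1 + 0.61) ≈ 0.758
T̂ = r·X + (1 − r)·M = 0.758*78 + 0.242*83 ≈ 59.106 + 20.106 ≈ 79.211
SE_est = SD * √(r(1 − r)) = 12.300 * √0.184 ≈ 12.300 * 0.428 ≈ 5.270
99% CI: 79.211 ± 13.575 ≈ (65.636, 92.786)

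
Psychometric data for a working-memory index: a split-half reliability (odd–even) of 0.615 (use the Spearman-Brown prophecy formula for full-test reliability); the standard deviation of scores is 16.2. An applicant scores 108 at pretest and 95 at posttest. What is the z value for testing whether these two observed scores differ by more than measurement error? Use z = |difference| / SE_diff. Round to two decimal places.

Full-length reliability (Spearman-Brown) = 2(0.615)/(1+0.615) ≈ 0.76161
SEM = 16.20000 · √(1 − 0.76161) = 16.20000 · √0.23839 ≈ 16.20000 · 0.48825 ≈ 7.90968
SE_diff = √2 · SEM ≈ 11.18598
z = 13 / 11.18598 ≈ 1.16217

1.16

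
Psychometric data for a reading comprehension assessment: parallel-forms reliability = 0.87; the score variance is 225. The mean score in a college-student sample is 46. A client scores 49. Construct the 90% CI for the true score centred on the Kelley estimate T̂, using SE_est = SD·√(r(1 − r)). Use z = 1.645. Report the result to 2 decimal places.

[40.31, 56.91]

σ = 225^(1/2) = 15.000
Estimated true score = 0.870×49 + (1 − 0.870)×46 ≈ 48.610
SE_est = SD × √(r(1 − r)) = 15.000 × √0.113 ≈ 15.000 × 0.336 ≈ 5.045
90% CI: 48.610 ± 8.298 ≈ (40.312, 56.908)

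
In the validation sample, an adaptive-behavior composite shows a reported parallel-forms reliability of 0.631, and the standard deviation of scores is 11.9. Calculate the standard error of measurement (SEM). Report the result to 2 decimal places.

7.23

SEM = 11.9000×√(1 − 0.6310) ≈ 7.2287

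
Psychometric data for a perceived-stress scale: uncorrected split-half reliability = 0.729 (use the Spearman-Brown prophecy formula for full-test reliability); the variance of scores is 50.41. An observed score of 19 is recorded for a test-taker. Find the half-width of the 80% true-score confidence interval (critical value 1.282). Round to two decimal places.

3.60

σ = 50.41^(1/2) = 7.100
Spearman-Brown: r = 2(0.729) / (1 + 0.729) = 1.458 / 1.729 ≈ 0.843
SEM = 7.100*√(1 − 0.843) ≈ 2.811
Half-width = 1.282*2.811 ≈ 3.604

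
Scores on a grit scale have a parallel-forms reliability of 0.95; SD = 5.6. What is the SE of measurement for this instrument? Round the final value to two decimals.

1.25

SEM = 5.600 * √(1 − 0.950) = 5.600 * √0.050 ≈ 5.600 * 0.224 ≈ 1.252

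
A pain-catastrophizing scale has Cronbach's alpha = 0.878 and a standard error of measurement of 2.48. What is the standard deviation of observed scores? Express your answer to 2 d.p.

σ = SEM·(1 − r)^(−1/2) ≈ 2.48*2.86299 ≈ 7.10022

7.10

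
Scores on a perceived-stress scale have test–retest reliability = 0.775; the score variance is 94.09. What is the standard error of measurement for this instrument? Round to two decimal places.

σ = 94.09^(1/2) = 9.700
SEM = 9.700*√(1 − 0.775) ≈ 4.601

4.60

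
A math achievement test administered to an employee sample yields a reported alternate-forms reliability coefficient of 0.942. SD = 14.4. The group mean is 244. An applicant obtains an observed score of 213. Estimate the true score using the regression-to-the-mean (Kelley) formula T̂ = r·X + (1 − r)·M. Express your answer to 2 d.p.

T̂ = r·X + (1 − r)·M = 0.94200*213 + 0.05800*244 = 200.64600 + 14.15200 ≈ 214.79800

214.80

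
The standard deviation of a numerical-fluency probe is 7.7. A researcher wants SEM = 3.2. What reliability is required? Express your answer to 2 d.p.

0.83

Required reliability = 1 − (SEM/SD)² = 1 − 0.1727 ≃ 0.8273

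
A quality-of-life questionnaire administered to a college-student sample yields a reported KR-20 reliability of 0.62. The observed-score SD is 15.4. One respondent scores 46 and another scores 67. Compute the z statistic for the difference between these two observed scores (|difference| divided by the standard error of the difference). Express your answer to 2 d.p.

SEM = 15.40000 × √(1 − 0.62000) = 15.40000 × √0.38000 ≈ 15.40000 × 0.61644 ≈ 9.49320
SE_diff = SEM × √2 ≈ 9.49320 × 1.41421 ≈ 13.42541
z = 21 / 13.42541 ≈ 1.56420

1.56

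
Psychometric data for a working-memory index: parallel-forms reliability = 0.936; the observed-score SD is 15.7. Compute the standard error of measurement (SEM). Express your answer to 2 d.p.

SEM = 15.7000 · √(1 − 0.9360) = 15.7000 · √0.0640 ≃ 15.7000 · 0.2530 ≃ 3.9718

3.97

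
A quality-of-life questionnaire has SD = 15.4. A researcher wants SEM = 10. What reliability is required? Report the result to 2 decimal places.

0.58

Required reliability = 1 − (SEM/SD)² = 1 − 0.422 ≃ 0.578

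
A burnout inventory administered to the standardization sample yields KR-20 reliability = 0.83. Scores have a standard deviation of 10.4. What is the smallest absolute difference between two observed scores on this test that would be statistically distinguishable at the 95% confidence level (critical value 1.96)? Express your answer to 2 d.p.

11.89

SEM = 10.40000 × √(1 − 0.83000) = 10.40000 × √0.17000 ≈ 10.40000 × 0.41231 ≈ 4.28803
SE_diff = √2 × SEM ≈ 6.06419
Minimum reliable difference = 1.96 × SE_diff ≈ 1.96 × 6.06419 ≈ 11.88581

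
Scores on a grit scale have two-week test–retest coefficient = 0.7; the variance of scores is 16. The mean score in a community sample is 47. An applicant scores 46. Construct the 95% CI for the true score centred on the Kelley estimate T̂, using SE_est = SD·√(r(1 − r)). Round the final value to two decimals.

SD = √16 = 4.0000
T̂ = r·X + (1 − r)·M = 0.7000×46 + 0.3000×47 = 32.2000 + 14.1000 ≃ 46.3000
SE_est = 4.0000·√[r(1 − r)] ≃ 1.8330
CI = 46.3000 ± 1.96 × 1.8330 → [42.7073, 49.8927]

[42.71, 49.89]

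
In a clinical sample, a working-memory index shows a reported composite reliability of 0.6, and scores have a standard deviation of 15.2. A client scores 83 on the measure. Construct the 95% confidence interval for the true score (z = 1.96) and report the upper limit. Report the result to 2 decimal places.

101.84

SEM = 15.2000 × √(1 − 0.6000) = 15.2000 × √0.4000 ≈ 15.2000 × 0.6325 ≈ 9.6133
Margin = 1.96 × 9.6133 ≈ 18.8421
Upper bound: 83 + 18.8421 = 101.8421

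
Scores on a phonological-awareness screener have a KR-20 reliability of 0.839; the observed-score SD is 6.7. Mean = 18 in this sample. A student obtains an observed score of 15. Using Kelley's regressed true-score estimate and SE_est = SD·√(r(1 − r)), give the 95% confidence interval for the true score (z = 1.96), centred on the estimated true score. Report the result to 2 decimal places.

T̂ = 0.839(15) + 0.161(18) ≈ 15.483
SE_est = 6.700×√(0.839×0.161) ≈ 2.462
95% CI: 15.483 ± 4.826 ≈ (10.657, 20.309)

[10.66, 20.31]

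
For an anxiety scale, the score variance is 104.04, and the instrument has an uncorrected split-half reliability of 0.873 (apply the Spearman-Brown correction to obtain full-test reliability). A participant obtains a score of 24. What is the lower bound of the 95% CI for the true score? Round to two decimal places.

σ = 104.04^(1/2) = 10.20000
Full-length reliability (Spearman-Brown) = 2(0.873)/(1+0.873) ≈ 0.93219
SEM = 10.20000 · √(1 − 0.93219) = 10.20000 · √0.06781 ≈ 10.20000 · 0.26040 ≈ 2.65603
Margin = 1.96 · 2.65603 ≈ 5.20582
Lower bound: 24 − 5.20582 = 18.79418

18.79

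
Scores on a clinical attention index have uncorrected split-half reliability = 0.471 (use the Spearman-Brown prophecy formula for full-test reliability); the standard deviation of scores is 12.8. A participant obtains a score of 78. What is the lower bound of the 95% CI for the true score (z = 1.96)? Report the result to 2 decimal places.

62.96

Spearman-Brown: r = 2(0.471) / (1 + 0.471) = 0.9420 / 1.4710 ≈ 0.6404
The standard error of measurement is 12.8000*√(1 − 0.6404) ≈ 12.8000*0.5997 ≈ 7.6759.
Margin = 1.96 * 7.6759 ≈ 15.0448
Lower bound: 78 − 15.0448 = 62.9552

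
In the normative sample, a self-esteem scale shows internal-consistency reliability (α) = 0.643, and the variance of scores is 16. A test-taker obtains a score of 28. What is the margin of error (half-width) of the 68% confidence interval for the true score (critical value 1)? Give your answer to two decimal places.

σ = 16^(1/2) = 4.00000
SEM = 4.00000 × √(1 − 0.64300) = 4.00000 × √0.35700 ≃ 4.00000 × 0.59749 ≃ 2.38998
Margin = 1 × 2.38998 ≃ 2.38998

2.39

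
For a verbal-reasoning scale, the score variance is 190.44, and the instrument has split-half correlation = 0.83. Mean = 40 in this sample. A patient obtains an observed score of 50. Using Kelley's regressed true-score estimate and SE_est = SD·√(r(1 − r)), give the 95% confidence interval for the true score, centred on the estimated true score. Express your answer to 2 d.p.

[41.22, 56.92]

σ = 190.44^(1/2) = 13.8000
r_full = 2·0.83 / (1 + 0.83) ≃ 0.9071
Estimated true score = 0.9071·50 + (1 − 0.9071)·40 ≃ 49.0710
SE_est = SD · √(r(1 − r)) = 13.8000 · √0.0843 ≃ 13.8000 · 0.2903 ≃ 4.0060
CI = 49.0710 ± 1.96 · 4.0060 → [41.2194, 56.9227]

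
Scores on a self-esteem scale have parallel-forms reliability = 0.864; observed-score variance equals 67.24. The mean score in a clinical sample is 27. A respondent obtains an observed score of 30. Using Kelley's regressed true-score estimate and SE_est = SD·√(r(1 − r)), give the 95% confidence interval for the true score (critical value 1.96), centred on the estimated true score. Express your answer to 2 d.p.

[24.08, 35.10]

SD = √67.24 = 8.2000
T̂ = 0.8640(30) + 0.1360(27) ≈ 29.5920
SE_est = 8.2000·√[r(1 − r)] ≈ 2.8109
95% CI: 29.5920 ± 5.5093 ≈ (24.0827, 35.1013)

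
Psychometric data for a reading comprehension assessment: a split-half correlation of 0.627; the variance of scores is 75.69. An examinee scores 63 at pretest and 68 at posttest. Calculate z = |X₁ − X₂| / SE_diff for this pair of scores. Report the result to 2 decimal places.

SD = √75.69 = 8.7000
r_full = 2·0.627 / (1 + 0.627) ≈ 0.7707
The standard error of measurement is 8.7000*√(1 − 0.7707) ≈ 8.7000*0.4788 ≈ 4.1656.
Standard error of the difference = 4.1656·√2 ≈ 5.8911
z = |63 − 68| / 5.8911 = 5 / 5.8911 ≈ 0.8487

0.85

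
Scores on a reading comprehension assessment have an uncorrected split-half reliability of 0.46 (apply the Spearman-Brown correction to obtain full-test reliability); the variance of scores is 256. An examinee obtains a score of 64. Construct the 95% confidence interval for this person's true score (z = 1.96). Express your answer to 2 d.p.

[44.93, 83.07]

σ = 256^(1/2) = 16.0000
r_full = 2·0.46 / (1 + 0.46) ≈ 0.6301
SEM = 16.0000 * √(1 − 0.6301) = 16.0000 * √0.3699 ≈ 16.0000 * 0.6082 ≈ 9.7306
Margin = 1.96 * 9.7306 ≈ 19.0720
CI = 64 ± 19.0720 → [44.9280, 83.0720]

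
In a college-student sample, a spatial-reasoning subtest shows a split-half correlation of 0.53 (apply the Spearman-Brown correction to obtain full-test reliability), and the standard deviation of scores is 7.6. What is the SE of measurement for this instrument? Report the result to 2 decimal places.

4.21

Spearman-Brown: r = 2(0.53) / (1 + 0.53) = 1.0600 / 1.5300 ≃ 0.6928
The standard error of measurement is 7.6000·√(1 − 0.6928) ≃ 7.6000·0.5542 ≃ 4.2123.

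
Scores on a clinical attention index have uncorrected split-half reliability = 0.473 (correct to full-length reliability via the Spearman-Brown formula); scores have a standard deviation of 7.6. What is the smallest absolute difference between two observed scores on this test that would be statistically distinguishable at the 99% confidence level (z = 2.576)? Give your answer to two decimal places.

16.56

Spearman-Brown: r = 2(0.473) / (1 + 0.473) = 0.9460 / 1.4730 ≈ 0.6422
SEM = 7.6000×√(1 − 0.6422) ≈ 4.5459
SE_diff = SEM × √2 ≈ 4.5459 × 1.4142 ≈ 6.4288
Minimum reliable difference = 2.576 × SE_diff ≈ 2.576 × 6.4288 ≈ 16.5607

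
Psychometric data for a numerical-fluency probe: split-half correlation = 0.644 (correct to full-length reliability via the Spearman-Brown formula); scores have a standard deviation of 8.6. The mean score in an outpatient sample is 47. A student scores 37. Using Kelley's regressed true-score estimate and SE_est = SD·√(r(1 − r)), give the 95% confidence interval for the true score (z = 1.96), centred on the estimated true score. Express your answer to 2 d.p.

[32.22, 46.11]

Spearman-Brown: r = 2(0.644) / (1 + 0.644) = 1.28800 / 1.64400 ≈ 0.78345
T̂ = r·X + (1 − r)·M = 0.78345·37 + 0.21655·47 ≈ 28.98783 + 10.17762 ≈ 39.16545
SE_est = SD · √(r(1 − r)) = 8.60000 · √0.16965 ≈ 8.60000 · 0.41189 ≈ 3.54225
95% CI: 39.16545 ± 6.94282 ≈ (32.22263, 46.10827)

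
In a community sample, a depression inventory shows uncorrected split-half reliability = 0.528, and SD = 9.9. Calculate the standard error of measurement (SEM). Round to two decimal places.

5.50

Full-length reliability (Spearman-Brown) = 2(0.528)/(1+0.528) ≈ 0.6911
SEM = 9.9000·√(1 − 0.6911) ≈ 5.5023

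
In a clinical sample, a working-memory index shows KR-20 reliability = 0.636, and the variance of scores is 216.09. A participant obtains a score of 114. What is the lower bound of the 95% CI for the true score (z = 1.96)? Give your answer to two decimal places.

SD = √216.09 ≈ 14.700
SEM = 14.700 · √(1 − 0.636) = 14.700 · √0.364 ≈ 14.700 · 0.603 ≈ 8.869
Margin = 1.96 · 8.869 ≈ 17.383
Lower limit = 114 − 17.383 ≈ 96.617

96.62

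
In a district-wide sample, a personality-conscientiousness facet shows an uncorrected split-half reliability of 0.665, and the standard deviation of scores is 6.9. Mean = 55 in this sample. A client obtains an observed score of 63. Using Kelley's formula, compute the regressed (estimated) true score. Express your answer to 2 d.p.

61.39

Full-length reliability (Spearman-Brown) = 2(0.665)/(1+0.665) ≈ 0.7988
Estimated true score = 0.7988·63 + (1 − 0.7988)·55 ≈ 61.3904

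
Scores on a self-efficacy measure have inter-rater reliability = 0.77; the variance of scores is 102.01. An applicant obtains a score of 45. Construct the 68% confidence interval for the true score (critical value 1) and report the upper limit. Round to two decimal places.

SD = √102.01 ≃ 10.1000
SEM = 10.1000×√(1 − 0.7700) ≃ 4.8438
Half-width = 1×4.8438 ≃ 4.8438
Upper bound: 45 + 4.8438 = 49.8438

49.84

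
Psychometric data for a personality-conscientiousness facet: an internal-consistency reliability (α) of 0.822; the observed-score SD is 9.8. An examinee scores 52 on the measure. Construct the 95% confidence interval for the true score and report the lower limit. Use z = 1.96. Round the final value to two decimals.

43.90

SEM = 9.80000×√(1 − 0.82200) ≈ 4.13462
Half-width = 1.96×4.13462 ≈ 8.10386
Lower bound: 52 − 8.10386 = 43.89614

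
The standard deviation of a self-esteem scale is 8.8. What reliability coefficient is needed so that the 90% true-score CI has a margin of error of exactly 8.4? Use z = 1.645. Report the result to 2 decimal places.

0.66

SEM needed = half-width / z = 8.4/1.645 ≈ 5.1064
r = 1 − (5.1064/8.8)² ≈ 1 − 0.3367 ≈ 0.6633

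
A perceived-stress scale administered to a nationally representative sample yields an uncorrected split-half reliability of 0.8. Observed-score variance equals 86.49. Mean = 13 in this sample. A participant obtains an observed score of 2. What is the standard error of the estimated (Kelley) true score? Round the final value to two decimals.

SD = √86.49 ≈ 9.3000
Spearman-Brown: r = 2(0.8) / (1 + 0.8) = 1.6000 / 1.8000 ≈ 0.8889
SE_est = 9.3000·√[r(1 − r)] ≈ 2.9227

2.92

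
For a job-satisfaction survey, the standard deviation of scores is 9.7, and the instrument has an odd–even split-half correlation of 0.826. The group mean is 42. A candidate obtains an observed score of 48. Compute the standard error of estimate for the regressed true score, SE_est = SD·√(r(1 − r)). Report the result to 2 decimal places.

2.85

Spearman-Brown: r = 2(0.826) / (1 + 0.826) = 1.65200 / 1.82600 ≈ 0.90471
SE_est = SD * √(r(1 − r)) = 9.70000 * √0.08621 ≈ 9.70000 * 0.29362 ≈ 2.84807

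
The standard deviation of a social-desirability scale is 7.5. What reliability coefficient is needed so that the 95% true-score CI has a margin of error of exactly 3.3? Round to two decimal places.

Required SEM = 3.3 / 1.96 ≈ 1.684
r = 1 − (1.684/7.5)² ≈ 1 − 0.050 ≈ 0.950

0.95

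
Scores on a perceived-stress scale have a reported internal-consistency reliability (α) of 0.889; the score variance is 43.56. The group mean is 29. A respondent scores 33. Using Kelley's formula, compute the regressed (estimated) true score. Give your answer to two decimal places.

T̂ = 0.889(33) + 0.111(29) ≃ 32.556

32.56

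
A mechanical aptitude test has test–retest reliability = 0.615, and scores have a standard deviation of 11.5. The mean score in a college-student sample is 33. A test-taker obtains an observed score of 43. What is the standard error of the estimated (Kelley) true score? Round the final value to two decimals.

SE_est = SD × √(r(1 − r)) = 11.5000 × √0.2368 ≈ 11.5000 × 0.4866 ≈ 5.5958

5.60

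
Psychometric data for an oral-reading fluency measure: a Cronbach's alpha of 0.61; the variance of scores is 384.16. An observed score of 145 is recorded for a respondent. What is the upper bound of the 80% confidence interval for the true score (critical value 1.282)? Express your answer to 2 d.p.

SD = √384.16 = 19.6000
The standard error of measurement is 19.6000*√(1 − 0.6100) ≃ 19.6000*0.6245 ≃ 12.2402.
Margin = 1.282 * 12.2402 ≃ 15.6919
Upper bound: 145 + 15.6919 = 160.6919

160.69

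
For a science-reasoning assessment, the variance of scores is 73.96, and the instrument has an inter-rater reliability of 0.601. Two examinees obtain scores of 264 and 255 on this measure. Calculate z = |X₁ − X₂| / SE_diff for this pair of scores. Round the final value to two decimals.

σ = 73.96^(1/2) = 8.600
The standard error of measurement is 8.600·√(1 − 0.601) ≈ 8.600·0.632 ≈ 5.432.
Standard error of the difference = 5.432·√2 ≈ 7.682
z = |264 − 255| / 7.682 = 9 / 7.682 ≈ 1.172

1.17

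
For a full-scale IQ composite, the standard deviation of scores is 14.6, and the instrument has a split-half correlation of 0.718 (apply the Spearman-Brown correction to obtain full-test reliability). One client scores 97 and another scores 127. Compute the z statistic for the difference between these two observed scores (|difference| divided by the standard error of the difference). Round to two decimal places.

3.59

Spearman-Brown: r = 2(0.718) / (1 + 0.718) = 1.4360 / 1.7180 ≃ 0.8359
SEM = 14.6000·√(1 − 0.8359) ≃ 5.9152
SE_diff = SEM · √2 ≃ 5.9152 · 1.4142 ≃ 8.3653
z = |97 − 127| / 8.3653 = 30 / 8.3653 ≃ 3.5862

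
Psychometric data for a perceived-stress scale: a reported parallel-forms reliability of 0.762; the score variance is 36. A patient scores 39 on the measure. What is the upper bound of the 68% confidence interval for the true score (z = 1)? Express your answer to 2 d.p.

SD = √36 = 6.0000
SEM = 6.0000 × √(1 − 0.7620) = 6.0000 × √0.2380 ≃ 6.0000 × 0.4879 ≃ 2.9271
1 × SEM ≃ 2.9271
Upper limit = 39 + 2.9271 ≃ 41.9271

41.93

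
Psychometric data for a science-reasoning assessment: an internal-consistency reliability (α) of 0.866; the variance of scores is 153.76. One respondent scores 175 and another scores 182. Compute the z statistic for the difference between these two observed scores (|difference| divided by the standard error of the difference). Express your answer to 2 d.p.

1.09

SD = √153.76 ≃ 12.400
SEM = 12.400 · √(1 − 0.866) = 12.400 · √0.134 ≃ 12.400 · 0.366 ≃ 4.539
SE_diff = √2 · SEM ≃ 6.419
z = |175 − 182| / 6.419 = 7 / 6.419 ≃ 1.090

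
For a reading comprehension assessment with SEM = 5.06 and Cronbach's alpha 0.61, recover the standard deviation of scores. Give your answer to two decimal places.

SD = 5.06 / √(1 − 0.61) ≈ 8.102

8.10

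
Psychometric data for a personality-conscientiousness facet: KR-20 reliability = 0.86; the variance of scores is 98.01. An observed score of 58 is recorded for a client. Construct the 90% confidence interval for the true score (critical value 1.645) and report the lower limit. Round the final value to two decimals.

SD = √98.01 ≈ 9.900
SEM = 9.900*√(1 − 0.860) ≈ 3.704
Half-width = 1.645*3.704 ≈ 6.093
Lower bound: 58 − 6.093 = 51.907

51.91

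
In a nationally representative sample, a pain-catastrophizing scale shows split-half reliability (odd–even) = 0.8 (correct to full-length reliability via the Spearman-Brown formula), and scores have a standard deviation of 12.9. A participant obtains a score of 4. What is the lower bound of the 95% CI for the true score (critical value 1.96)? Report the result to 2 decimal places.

-4.43

r_full = 2·0.8 / (1 + 0.8) ≃ 0.8889
SEM = 12.9000 * √(1 − 0.8889) = 12.9000 * √0.1111 ≃ 12.9000 * 0.3333 ≃ 4.3000
1.96 * SEM ≃ 8.4280
Lower limit = 4 − 8.4280 ≃ -4.4280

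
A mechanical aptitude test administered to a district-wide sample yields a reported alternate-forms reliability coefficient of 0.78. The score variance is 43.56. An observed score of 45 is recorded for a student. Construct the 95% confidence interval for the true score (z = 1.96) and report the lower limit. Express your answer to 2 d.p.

SD = √43.56 = 6.600
SEM = 6.600 × √(1 − 0.780) = 6.600 × √0.220 ≈ 6.600 × 0.469 ≈ 3.096
1.96 × SEM ≈ 6.068
Lower limit = 45 − 6.068 ≈ 38.932

38.93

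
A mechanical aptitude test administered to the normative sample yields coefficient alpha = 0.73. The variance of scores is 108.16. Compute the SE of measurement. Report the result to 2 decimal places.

5.40

σ = 108.16^(1/2) = 10.400
SEM = 10.400*√(1 − 0.730) ≈ 5.404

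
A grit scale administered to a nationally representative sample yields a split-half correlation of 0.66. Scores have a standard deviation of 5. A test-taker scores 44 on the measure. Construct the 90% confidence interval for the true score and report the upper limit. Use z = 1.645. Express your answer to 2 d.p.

r_full = 2·0.66 / (1 + 0.66) ≃ 0.7952
SEM = 5.0000 × √(1 − 0.7952) = 5.0000 × √0.2048 ≃ 5.0000 × 0.4526 ≃ 2.2628
Half-width = 1.645×2.2628 ≃ 3.7224
Upper limit = 44 + 3.7224 ≃ 47.7224

47.72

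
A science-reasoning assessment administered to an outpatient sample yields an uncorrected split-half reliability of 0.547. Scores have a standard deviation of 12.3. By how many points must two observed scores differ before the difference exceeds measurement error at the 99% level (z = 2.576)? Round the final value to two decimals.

24.25

r_full = 2·0.547 / (1 + 0.547) ≈ 0.707
SEM = 12.300*√(1 − 0.707) ≈ 6.656
SE_diff = √2 * SEM ≈ 9.413
Minimum reliable difference = 2.576 * SE_diff ≈ 2.576 * 9.413 ≈ 24.248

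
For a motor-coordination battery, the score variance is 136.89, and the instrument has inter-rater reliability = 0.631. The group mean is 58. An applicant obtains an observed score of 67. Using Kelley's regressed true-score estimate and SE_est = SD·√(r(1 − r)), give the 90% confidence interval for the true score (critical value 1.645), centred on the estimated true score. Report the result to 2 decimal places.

[54.39, 72.97]

SD = √136.89 = 11.700
T̂ = 0.631(67) + 0.369(58) ≈ 63.679
SE_est = 11.700×√(0.631×0.369) ≈ 5.646
90% CI: 63.679 ± 9.287 ≈ (54.392, 72.966)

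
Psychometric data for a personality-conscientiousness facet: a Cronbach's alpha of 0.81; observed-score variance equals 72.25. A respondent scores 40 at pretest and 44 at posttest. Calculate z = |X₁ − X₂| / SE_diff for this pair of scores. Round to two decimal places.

SD = √72.25 ≈ 8.500
SEM = 8.500 · √(1 − 0.810) = 8.500 · √0.190 ≈ 8.500 · 0.436 ≈ 3.705
SE_diff = √2 · SEM ≈ 5.240
z = 4 / 5.240 ≈ 0.763

0.76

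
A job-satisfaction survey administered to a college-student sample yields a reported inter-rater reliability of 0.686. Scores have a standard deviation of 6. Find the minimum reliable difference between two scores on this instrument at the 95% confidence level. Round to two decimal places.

9.32

The standard error of measurement is 6.000*√(1 − 0.686) ≈ 6.000*0.560 ≈ 3.362.
Standard error of the difference = 3.362·√2 ≈ 4.755
Smallest detectable difference = 1.96*4.755 ≈ 9.319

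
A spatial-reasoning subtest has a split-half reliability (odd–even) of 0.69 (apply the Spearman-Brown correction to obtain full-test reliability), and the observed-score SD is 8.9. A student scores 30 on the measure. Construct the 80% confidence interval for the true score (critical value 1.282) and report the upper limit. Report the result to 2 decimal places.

34.89

Spearman-Brown: r = 2(0.69) / (1 + 0.69) = 1.38000 / 1.69000 ≈ 0.81657
SEM = 8.90000·√(1 − 0.81657) ≈ 3.81178
Half-width = 1.282·3.81178 ≈ 4.88670
Upper bound: 30 + 4.88670 = 34.88670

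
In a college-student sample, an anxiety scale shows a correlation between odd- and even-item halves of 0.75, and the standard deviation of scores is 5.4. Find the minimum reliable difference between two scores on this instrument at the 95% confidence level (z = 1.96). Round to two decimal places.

5.66

Spearman-Brown: r = 2(0.75) / (1 + 0.75) = 1.50000 / 1.75000 ≈ 0.85714
SEM = 5.40000 · √(1 − 0.85714) = 5.40000 · √0.14286 ≈ 5.40000 · 0.37796 ≈ 2.04101
SE_diff = SEM · √2 ≈ 2.04101 · 1.41421 ≈ 2.88642
Minimum reliable difference = 1.96 · SE_diff ≈ 1.96 · 2.88642 ≈ 5.65739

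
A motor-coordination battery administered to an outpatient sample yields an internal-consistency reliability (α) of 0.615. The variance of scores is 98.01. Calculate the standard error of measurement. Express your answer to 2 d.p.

SD = √98.01 = 9.900
SEM = 9.900·√(1 − 0.615) ≈ 6.143

6.14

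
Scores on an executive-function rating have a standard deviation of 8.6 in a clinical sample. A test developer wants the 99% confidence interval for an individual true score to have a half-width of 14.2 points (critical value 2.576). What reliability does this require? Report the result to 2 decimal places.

0.59

SEM needed = half-width / z = 14.2/2.576 ≃ 5.512
r = 1 − (5.512/8.6)² ≃ 1 − 0.411 ≃ 0.589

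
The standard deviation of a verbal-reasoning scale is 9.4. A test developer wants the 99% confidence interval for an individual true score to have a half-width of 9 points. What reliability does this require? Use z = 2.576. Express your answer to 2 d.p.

0.86

Required SEM = 9 / 2.576 ≈ 3.4938
Required reliability = 1 − (SEM/SD)² = 1 − 0.1381 ≈ 0.8619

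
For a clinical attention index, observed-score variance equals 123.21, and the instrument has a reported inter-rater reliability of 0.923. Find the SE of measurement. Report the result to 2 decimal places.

σ = 123.21^(1/2) = 11.10000
SEM = 11.10000 × √(1 − 0.92300) = 11.10000 × √0.07700 ≈ 11.10000 × 0.27749 ≈ 3.08012

3.08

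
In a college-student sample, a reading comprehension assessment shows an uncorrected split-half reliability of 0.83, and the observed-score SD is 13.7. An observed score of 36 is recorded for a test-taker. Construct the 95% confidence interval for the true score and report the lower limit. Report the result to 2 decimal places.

27.82

Full-length reliability (Spearman-Brown) = 2(0.83)/(1+0.83) ≈ 0.9071
The standard error of measurement is 13.7000·√(1 − 0.9071) ≈ 13.7000·0.3048 ≈ 4.1756.
1.96 · SEM ≈ 8.1842
Lower limit = 36 − 8.1842 ≈ 27.8158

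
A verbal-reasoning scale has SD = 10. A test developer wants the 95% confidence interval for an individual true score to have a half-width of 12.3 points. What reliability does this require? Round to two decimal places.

Required SEM = 12.3 / 1.96 ≈ 6.276
r = 1 − (6.276/10)² ≈ 1 − 0.394 ≈ 0.606

0.61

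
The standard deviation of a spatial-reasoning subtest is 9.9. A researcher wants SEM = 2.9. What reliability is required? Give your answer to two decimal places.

0.91

Required reliability = 1 − (SEM/SD)² = 1 − 0.0858 ≈ 0.9142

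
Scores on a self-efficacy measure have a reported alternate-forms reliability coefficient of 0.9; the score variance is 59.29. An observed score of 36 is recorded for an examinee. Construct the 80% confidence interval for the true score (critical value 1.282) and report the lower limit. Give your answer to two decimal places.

32.88

σ = 59.29^(1/2) = 7.700
SEM = 7.700·√(1 − 0.900) ≃ 2.435
Half-width = 1.282·2.435 ≃ 3.122
Lower limit = 36 − 3.122 ≃ 32.878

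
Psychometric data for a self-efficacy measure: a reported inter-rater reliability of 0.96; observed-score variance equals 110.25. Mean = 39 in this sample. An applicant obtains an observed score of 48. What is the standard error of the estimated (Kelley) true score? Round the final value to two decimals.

σ = 110.25^(1/2) = 10.5000
SE_est = SD × √(r(1 − r)) = 10.5000 × √0.0384 ≃ 10.5000 × 0.1960 ≃ 2.0576

2.06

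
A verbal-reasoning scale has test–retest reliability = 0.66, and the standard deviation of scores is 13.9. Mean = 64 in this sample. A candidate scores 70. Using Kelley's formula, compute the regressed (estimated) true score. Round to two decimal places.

67.96

T̂ = 0.660(70) + 0.340(64) ≃ 67.960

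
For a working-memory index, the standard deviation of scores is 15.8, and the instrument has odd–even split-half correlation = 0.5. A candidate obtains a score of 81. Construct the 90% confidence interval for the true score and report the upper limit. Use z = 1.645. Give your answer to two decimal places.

r_full = 2·0.5 / (1 + 0.5) ≈ 0.667
The standard error of measurement is 15.800*√(1 − 0.667) ≈ 15.800*0.577 ≈ 9.122.
Half-width = 1.645*9.122 ≈ 15.006
Upper bound: 81 + 15.006 = 96.006

96.01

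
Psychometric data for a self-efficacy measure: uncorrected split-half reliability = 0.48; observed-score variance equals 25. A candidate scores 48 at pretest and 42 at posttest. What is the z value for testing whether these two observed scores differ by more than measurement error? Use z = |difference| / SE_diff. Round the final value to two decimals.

1.43

SD = √25 ≈ 5.000
Spearman-Brown: r = 2(0.48) / (1 + 0.48) = 0.960 / 1.480 ≈ 0.649
SEM = 5.000 * √(1 − 0.649) = 5.000 * √0.351 ≈ 5.000 * 0.593 ≈ 2.964
SE_diff = √2 * SEM ≈ 4.191
z = 6 / 4.191 ≈ 1.432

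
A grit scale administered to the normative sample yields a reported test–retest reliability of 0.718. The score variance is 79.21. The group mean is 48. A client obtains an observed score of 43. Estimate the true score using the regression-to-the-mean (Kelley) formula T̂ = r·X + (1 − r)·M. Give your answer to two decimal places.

44.41

T̂ = r·X + (1 − r)·M = 0.718*43 + 0.282*48 = 30.874 + 13.536 ≃ 44.410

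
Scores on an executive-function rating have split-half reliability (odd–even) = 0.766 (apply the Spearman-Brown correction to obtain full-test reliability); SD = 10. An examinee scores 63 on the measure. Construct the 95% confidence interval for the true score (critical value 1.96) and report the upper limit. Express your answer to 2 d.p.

Full-length reliability (Spearman-Brown) = 2(0.766)/(1+0.766) ≈ 0.8675
SEM = 10.0000 × √(1 − 0.8675) = 10.0000 × √0.1325 ≈ 10.0000 × 0.3640 ≈ 3.6401
Margin = 1.96 × 3.6401 ≈ 7.1346
Upper bound: 63 + 7.1346 = 70.1346

70.13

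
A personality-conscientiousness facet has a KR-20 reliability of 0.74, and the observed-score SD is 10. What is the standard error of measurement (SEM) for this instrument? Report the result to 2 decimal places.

5.10

SEM = 10.0000 * √(1 − 0.7400) = 10.0000 * √0.2600 ≈ 10.0000 * 0.5099 ≈ 5.0990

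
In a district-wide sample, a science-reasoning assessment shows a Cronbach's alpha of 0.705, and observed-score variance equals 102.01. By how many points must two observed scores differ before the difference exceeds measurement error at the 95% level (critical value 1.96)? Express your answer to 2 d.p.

15.21

SD = √102.01 ≈ 10.1000
SEM = 10.1000 * √(1 − 0.7050) = 10.1000 * √0.2950 ≈ 10.1000 * 0.5431 ≈ 5.4857
SE_diff = SEM * √2 ≈ 5.4857 * 1.4142 ≈ 7.7580
Smallest detectable difference = 1.96*7.7580 ≈ 15.2056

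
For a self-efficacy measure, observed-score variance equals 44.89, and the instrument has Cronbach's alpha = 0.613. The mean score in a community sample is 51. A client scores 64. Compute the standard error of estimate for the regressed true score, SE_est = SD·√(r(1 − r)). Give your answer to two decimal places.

3.26

SD = √44.89 = 6.7000
SE_est = SD · √(r(1 − r)) = 6.7000 · √0.2372 ≈ 6.7000 · 0.4871 ≈ 3.2633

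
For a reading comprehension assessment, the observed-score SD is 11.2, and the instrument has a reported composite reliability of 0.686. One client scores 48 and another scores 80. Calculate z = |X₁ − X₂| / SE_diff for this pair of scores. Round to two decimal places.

SEM = 11.2000 * √(1 − 0.6860) = 11.2000 * √0.3140 ≈ 11.2000 * 0.5604 ≈ 6.2760
SE_diff = √2 * SEM ≈ 8.8756
z = 32 / 8.8756 ≈ 3.6054

3.61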